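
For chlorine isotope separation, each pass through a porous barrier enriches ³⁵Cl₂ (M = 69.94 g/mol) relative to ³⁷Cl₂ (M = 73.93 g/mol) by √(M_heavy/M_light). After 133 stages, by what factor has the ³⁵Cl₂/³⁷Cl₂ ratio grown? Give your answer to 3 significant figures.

After 133 stages the ratio has grown by (√(73.93/69.94))^133 = (73.93/69.94)^(133/2).
= 1.05705^(133/2) = 40.0.

40.0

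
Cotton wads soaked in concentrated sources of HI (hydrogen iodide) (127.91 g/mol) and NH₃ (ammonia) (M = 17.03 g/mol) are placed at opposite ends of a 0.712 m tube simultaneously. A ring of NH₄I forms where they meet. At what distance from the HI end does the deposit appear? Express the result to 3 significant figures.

Graham's law gives d_HI/d_NH₃ = rate_HI/rate_NH₃ = √(M_NH₃/M_HI) = √(17.03/127.91) = 0.3649.
With d_HI + d_NH₃ = 0.712 m, d_NH₃ = 0.712/(1 + 0.3649) = 0.5217 m.
d_HI = 0.712 − 0.5217 = 0.190 m.

0.190 m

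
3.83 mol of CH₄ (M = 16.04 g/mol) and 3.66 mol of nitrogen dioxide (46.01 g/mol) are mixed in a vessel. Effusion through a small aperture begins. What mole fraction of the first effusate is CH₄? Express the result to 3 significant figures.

0.639

Rate_i ∝ x_i/√M_i (Graham's law weighted by mole fraction), so the effusate composition follows n_i/√M_i.
x_CH₄(eff) = (n_CH₄/√M_CH₄) / (n_CH₄/√M_CH₄ + n_NO₂/√M_NO₂)
= (3.83/√16.04) / (3.83/√16.04 + 3.66/√46.01) = 0.9563/(0.9563 + 0.5396) = 0.639.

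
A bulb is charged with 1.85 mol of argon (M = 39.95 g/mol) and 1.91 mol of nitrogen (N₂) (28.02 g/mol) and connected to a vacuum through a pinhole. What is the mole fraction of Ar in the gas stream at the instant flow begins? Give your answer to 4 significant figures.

The effusion rate of species i is ∝ p_i/√M_i ∝ n_i/√M_i.
Mole fraction of Ar in the effusate = (n_Ar/√M_Ar) / (n_Ar/√M_Ar + n_N₂/√M_N₂)
= (1.85/√39.95) / (1.85/√39.95 + 1.91/√28.02) = 0.2927/(0.2927 + 0.3608) = 0.4479.

0.4479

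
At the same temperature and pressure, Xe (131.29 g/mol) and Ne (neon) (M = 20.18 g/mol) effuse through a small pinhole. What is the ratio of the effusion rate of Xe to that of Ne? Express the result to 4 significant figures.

Since effusion rate ∝ 1/√M, rate_Xe/rate_Ne = √(M_Ne/M_Xe) = √(20.18/131.29) = √0.1537 = 0.3921.

0.3921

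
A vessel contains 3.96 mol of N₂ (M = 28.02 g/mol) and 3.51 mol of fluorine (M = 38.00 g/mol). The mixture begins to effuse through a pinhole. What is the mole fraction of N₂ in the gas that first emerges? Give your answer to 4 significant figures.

The effusion rate of species i is ∝ p_i/√M_i ∝ n_i/√M_i.
x_N₂(eff) = (n_N₂/√M_N₂) / (n_N₂/√M_N₂ + n_F₂/√M_F₂)
= (3.96/√28.02) / (3.96/√28.02 + 3.51/√38.00) = 0.7481/(0.7481 + 0.5694) = 0.5678.

0.5678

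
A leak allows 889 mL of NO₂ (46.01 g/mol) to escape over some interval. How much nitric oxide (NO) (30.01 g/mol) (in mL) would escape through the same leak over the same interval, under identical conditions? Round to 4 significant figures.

1101 mL

Since effusion rate ∝ 1/√M, rate_NO/rate_NO₂ = √(M_NO₂/M_NO) = √(46.01/30.01) = √1.533 = 1.238.
So the volume for NO is 889 × 1.238 = 1101 mL.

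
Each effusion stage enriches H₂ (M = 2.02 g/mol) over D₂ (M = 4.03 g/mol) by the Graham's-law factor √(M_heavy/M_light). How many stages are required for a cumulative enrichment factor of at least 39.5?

11

Single-stage factor α = √(4.03/2.02), so ln α = ½ ln(1.99505) = 0.3453.
Need α^N ≥ 39.5 ⇒ N ≥ ln(39.5) / ln α = 3.676 / 0.3453 = 10.65.
So at least 11 stages are needed.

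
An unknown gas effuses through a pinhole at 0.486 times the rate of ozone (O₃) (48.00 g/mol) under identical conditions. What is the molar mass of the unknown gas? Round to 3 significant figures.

203 g/mol

Since effusion rate ∝ 1/√M, rate_X/rate_O₃ = √(M_O₃/M_X).
0.486 = √(48.00/M_X)
M_X = 48.00 / 0.486² = 48.00 / 0.2362 = 203 g/mol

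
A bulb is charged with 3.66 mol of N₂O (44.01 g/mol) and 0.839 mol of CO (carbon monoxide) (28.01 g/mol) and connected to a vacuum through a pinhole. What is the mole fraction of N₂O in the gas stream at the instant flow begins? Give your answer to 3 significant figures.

0.777

The effusion rate of species i is ∝ p_i/√M_i ∝ n_i/√M_i.
x_N₂O(eff) = (n_N₂O/√M_N₂O) / (n_N₂O/√M_N₂O + n_CO/√M_CO)
= (3.66/√44.01) / (3.66/√44.01 + 0.839/√28.01) = 0.5517/(0.5517 + 0.1585) = 0.777.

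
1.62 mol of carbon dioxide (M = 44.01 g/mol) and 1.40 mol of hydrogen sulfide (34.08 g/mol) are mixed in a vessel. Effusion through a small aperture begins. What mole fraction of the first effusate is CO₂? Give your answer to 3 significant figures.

Rate_i ∝ x_i/√M_i (Graham's law weighted by mole fraction), so the effusate composition follows n_i/√M_i.
So x_CO₂ in the escaping gas = (n_CO₂/√M_CO₂) / Σ(n_i/√M_i)
= (1.62/√44.01) / (1.62/√44.01 + 1.40/√34.08) = 0.2442/(0.2442 + 0.2398) = 0.505.

0.505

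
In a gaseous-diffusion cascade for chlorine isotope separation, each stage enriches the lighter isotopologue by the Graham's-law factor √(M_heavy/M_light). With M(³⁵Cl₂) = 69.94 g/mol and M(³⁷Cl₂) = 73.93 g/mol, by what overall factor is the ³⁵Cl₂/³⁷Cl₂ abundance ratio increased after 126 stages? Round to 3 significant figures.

Overall factor = α^126 with α = √(73.93/69.94), i.e. (73.93/69.94)^(126/2).
= 1.05705^63 = 33.0.

33.0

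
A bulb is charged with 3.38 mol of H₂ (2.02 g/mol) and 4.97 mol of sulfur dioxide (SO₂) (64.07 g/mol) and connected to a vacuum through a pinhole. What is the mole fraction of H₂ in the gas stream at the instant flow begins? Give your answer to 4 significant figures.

The effusion rate of species i is ∝ p_i/√M_i ∝ n_i/√M_i.
Mole fraction of H₂ in the effusate = (n_H₂/√M_H₂) / (n_H₂/√M_H₂ + n_SO₂/√M_SO₂)
= (3.38/√2.02) / (3.38/√2.02 + 4.97/√64.07) = 2.378/(2.378 + 0.6209) = 0.7930.

0.7930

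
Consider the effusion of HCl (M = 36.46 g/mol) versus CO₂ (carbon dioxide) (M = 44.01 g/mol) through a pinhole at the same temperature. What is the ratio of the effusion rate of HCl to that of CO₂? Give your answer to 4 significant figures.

1.099

Since effusion rate ∝ 1/√M, rate_HCl/rate_CO₂ = √(M_CO₂/M_HCl) = √(44.01/36.46) = √1.207 = 1.099.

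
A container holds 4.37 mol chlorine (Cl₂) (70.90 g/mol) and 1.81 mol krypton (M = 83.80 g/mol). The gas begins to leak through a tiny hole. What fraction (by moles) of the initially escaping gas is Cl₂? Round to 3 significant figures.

Each component's effusion rate ∝ (its partial pressure)·(1/√M) ∝ n_i/√M_i.
x_Cl₂(eff) = (n_Cl₂/√M_Cl₂) / (n_Cl₂/√M_Cl₂ + n_Kr/√M_Kr)
= (4.37/√70.90) / (4.37/√70.90 + 1.81/√83.80) = 0.5190/(0.5190 + 0.1977) = 0.724.

0.724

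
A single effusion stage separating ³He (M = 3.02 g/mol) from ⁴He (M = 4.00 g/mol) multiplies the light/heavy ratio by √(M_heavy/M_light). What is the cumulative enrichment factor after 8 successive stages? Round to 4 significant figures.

Overall factor = α^8 with α = √(4.00/3.02), i.e. (4.00/3.02)^(8/2).
= 1.32450^4 = 3.078.

3.078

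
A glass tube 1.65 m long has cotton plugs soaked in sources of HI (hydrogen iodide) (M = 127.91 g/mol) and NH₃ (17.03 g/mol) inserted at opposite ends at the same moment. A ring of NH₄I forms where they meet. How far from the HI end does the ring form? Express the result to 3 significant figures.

0.441 m

The fronts meet when d_HI + d_NH₃ = L with d_HI/d_NH₃ = √(M_NH₃/M_HI) (Graham's law). Here √(M_NH₃/M_HI) = √(17.03/127.91) = 0.3649.
With d_HI + d_NH₃ = 1.65 m, d_NH₃ = 1.65/(1 + 0.3649) = 1.209 m.
d_HI = 1.65 − 1.209 = 0.441 m.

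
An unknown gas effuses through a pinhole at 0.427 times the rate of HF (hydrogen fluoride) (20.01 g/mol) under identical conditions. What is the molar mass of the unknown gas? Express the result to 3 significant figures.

110 g/mol

From Graham's law, rate_X/rate_HF = √(M_HF/M_X).
0.427 = √(20.01/M_X)
M_X = 20.01 / 0.427² = 20.01 / 0.1823 = 110 g/mol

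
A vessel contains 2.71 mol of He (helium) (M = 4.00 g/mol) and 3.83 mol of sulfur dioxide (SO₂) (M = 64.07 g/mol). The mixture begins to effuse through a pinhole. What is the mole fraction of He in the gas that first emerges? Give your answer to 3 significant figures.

0.739

Each component's effusion rate ∝ (its partial pressure)·(1/√M) ∝ n_i/√M_i.
So x_He in the escaping gas = (n_He/√M_He) / Σ(n_i/√M_i)
= (2.71/√4.00) / (2.71/√4.00 + 3.83/√64.07) = 1.355/(1.355 + 0.4785) = 0.739.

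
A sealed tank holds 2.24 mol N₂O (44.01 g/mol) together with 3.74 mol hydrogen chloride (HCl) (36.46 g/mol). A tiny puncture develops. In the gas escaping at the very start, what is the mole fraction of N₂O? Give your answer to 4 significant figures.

0.3528

Rate_i ∝ x_i/√M_i (Graham's law weighted by mole fraction), so the effusate composition follows n_i/√M_i.
Mole fraction of N₂O in the effusate = (n_N₂O/√M_N₂O) / (n_N₂O/√M_N₂O + n_HCl/√M_HCl)
= (2.24/√44.01) / (2.24/√44.01 + 3.74/√36.46) = 0.3377/(0.3377 + 0.6194) = 0.3528.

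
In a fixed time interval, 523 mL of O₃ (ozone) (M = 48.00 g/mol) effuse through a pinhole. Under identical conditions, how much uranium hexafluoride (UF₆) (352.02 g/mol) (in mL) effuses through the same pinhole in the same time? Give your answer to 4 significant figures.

193.1 mL

Since effusion rate ∝ 1/√M, rate_UF₆/rate_O₃ = √(M_O₃/M_UF₆) = √(48.00/352.02) = √0.1364 = 0.3693.
So the volume for UF₆ is 523 × 0.3693 = 193.1 mL.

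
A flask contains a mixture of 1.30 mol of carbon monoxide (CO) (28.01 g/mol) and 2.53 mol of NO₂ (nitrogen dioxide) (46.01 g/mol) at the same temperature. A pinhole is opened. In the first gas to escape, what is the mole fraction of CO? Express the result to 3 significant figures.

Effusion rate of each component ∝ n_i/√M_i (partial pressure × 1/√M).
x_CO(eff) = (n_CO/√M_CO) / (n_CO/√M_CO + n_NO₂/√M_NO₂)
= (1.30/√28.01) / (1.30/√28.01 + 2.53/√46.01) = 0.2456/(0.2456 + 0.3730) = 0.397.

0.397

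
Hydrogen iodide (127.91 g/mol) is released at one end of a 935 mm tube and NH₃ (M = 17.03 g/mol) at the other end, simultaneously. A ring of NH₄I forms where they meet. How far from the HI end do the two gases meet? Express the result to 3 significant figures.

250 mm

In equal time, each gas travels a distance ∝ its rate ∝ 1/√M, so d_HI/d_NH₃ = √(M_NH₃/M_HI) = √(17.03/127.91) = 0.3649.
With d_HI + d_NH₃ = 935 mm, d_NH₃ = 935/(1 + 0.3649) = 685.0 mm.
d_HI = 935 − 685.0 = 250 mm.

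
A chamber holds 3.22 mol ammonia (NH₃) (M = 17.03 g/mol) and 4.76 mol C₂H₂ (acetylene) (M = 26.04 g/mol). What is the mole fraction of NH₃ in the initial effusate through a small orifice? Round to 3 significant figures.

Effusion rate of each component ∝ n_i/√M_i (partial pressure × 1/√M).
So x_NH₃ in the escaping gas = (n_NH₃/√M_NH₃) / Σ(n_i/√M_i)
= (3.22/√17.03) / (3.22/√17.03 + 4.76/√26.04) = 0.7803/(0.7803 + 0.9328) = 0.455.

0.455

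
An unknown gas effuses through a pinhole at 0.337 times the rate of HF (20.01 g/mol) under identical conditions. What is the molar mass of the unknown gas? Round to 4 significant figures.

Since effusion rate ∝ 1/√M, rate_X/rate_HF = √(M_HF/M_X).
0.337 = √(20.01/M_X)
M_X = 20.01 / 0.337² = 20.01 / 0.1136 = 176.2 g/mol

176.2 g/mol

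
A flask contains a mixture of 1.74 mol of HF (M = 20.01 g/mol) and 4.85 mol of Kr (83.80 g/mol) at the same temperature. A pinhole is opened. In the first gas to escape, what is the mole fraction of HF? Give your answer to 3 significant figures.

The effusion rate of species i is ∝ p_i/√M_i ∝ n_i/√M_i.
So x_HF in the escaping gas = (n_HF/√M_HF) / Σ(n_i/√M_i)
= (1.74/√20.01) / (1.74/√20.01 + 4.85/√83.80) = 0.3890/(0.3890 + 0.5298) = 0.423.

0.423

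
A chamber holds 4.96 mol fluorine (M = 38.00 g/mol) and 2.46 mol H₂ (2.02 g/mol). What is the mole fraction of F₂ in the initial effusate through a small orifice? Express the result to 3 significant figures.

0.317

The effusion rate of species i is ∝ p_i/√M_i ∝ n_i/√M_i.
Mole fraction of F₂ in the effusate = (n_F₂/√M_F₂) / (n_F₂/√M_F₂ + n_H₂/√M_H₂)
= (4.96/√38.00) / (4.96/√38.00 + 2.46/√2.02) = 0.8046/(0.8046 + 1.731) = 0.317.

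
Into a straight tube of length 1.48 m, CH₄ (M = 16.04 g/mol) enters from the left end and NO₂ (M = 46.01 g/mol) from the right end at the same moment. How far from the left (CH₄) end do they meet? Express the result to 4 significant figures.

0.9306 m

Distances travelled in equal time are proportional to diffusion rates, so d_CH₄/d_NO₂ = √(M_NO₂/M_CH₄) = √(46.01/16.04) = 1.694.
With d_CH₄ + d_NO₂ = 1.48 m, d_NO₂ = 1.48/(1 + 1.694) = 0.5494 m.
d_CH₄ = 1.48 − 0.5494 = 0.9306 m.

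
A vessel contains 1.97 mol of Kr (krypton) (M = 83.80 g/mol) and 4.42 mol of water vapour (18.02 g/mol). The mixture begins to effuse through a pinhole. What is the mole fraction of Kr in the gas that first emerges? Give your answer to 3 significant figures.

The effusion rate of species i is ∝ p_i/√M_i ∝ n_i/√M_i.
Mole fraction of Kr in the effusate = (n_Kr/√M_Kr) / (n_Kr/√M_Kr + n_H₂O/√M_H₂O)
= (1.97/√83.80) / (1.97/√83.80 + 4.42/√18.02) = 0.2152/(0.2152 + 1.041) = 0.171.

0.171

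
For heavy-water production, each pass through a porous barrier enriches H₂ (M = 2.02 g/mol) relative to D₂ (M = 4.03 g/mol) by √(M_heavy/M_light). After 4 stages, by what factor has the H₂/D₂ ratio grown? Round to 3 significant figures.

Overall factor = α^4 with α = √(4.03/2.02), i.e. (4.03/2.02)^(4/2).
= 1.99505^2 = 3.98.

3.98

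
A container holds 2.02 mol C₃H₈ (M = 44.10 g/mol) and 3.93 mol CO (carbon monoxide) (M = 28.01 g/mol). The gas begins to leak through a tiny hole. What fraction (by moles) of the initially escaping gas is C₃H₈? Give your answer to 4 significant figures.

Each component's effusion rate ∝ (its partial pressure)·(1/√M) ∝ n_i/√M_i.
x_C₃H₈(eff) = (n_C₃H₈/√M_C₃H₈) / (n_C₃H₈/√M_C₃H₈ + n_CO/√M_CO)
= (2.02/√44.10) / (2.02/√44.10 + 3.93/√28.01) = 0.3042/(0.3042 + 0.7426) = 0.2906.

0.2906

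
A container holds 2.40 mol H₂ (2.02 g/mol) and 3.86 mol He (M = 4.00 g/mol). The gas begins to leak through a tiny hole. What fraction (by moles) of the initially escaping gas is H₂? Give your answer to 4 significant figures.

The effusion rate of species i is ∝ p_i/√M_i ∝ n_i/√M_i.
Mole fraction of H₂ in the effusate = (n_H₂/√M_H₂) / (n_H₂/√M_H₂ + n_He/√M_He)
= (2.40/√2.02) / (2.40/√2.02 + 3.86/√4.00) = 1.689/(1.689 + 1.930) = 0.4666.

0.4666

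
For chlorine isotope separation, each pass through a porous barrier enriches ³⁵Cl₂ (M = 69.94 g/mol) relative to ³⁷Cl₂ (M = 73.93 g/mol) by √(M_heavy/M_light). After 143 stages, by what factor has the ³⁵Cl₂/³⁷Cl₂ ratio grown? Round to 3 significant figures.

Overall factor = α^143 with α = √(73.93/69.94), i.e. (73.93/69.94)^(143/2).
= 1.05705^(143/2) = 52.8.

52.8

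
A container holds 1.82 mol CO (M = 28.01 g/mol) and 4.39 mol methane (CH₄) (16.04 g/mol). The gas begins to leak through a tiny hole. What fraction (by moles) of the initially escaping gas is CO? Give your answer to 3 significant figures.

0.239

Effusion rate of each component ∝ n_i/√M_i (partial pressure × 1/√M).
So x_CO in the escaping gas = (n_CO/√M_CO) / Σ(n_i/√M_i)
= (1.82/√28.01) / (1.82/√28.01 + 4.39/√16.04) = 0.3439/(0.3439 + 1.096) = 0.239.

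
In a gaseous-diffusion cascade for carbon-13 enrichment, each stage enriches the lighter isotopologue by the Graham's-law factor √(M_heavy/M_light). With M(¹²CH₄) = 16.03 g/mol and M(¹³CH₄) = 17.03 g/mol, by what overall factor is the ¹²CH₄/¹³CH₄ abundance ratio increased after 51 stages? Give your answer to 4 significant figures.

Each stage multiplies the ratio by α = √(17.03/16.03), so after 51 stages the overall factor is α^51 = (17.03/16.03)^(51/2).
= 1.06238^(51/2) = 4.679.

4.679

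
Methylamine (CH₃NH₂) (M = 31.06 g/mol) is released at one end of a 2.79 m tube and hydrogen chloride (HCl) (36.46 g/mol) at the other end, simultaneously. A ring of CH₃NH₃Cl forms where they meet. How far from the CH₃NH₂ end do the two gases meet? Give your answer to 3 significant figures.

In equal time, each gas travels a distance ∝ its rate ∝ 1/√M, so d_CH₃NH₂/d_HCl = √(M_HCl/M_CH₃NH₂) = √(36.46/31.06) = 1.083.
With d_CH₃NH₂ + d_HCl = 2.79 m, d_HCl = 2.79/(1 + 1.083) = 1.339 m.
d_CH₃NH₂ = 2.79 − 1.339 = 1.45 m.

1.45 m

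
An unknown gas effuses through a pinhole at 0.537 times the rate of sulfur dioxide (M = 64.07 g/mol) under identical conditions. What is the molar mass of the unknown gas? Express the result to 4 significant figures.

222.2 g/mol

By Graham's law, rate_X/rate_SO₂ = √(M_SO₂/M_X).
0.537 = √(64.07/M_X)
M_X = 64.07 / 0.537² = 64.07 / 0.2884 = 222.2 g/mol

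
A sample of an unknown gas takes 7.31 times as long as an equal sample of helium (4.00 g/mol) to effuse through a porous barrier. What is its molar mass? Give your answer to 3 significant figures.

From Graham's law, t_X/t_He = √(M_X/M_He).
7.31 = √(M_X/4.00)
M_X = 4.00 × 7.31² = 4.00 × 53.44 = 214 g/mol

214 g/mol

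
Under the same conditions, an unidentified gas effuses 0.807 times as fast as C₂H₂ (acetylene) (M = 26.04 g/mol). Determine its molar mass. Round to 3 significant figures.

40.0 g/mol

By Graham's law, rate_X/rate_C₂H₂ = √(M_C₂H₂/M_X).
0.807 = √(26.04/M_X)
M_X = 26.04 / 0.807² = 26.04 / 0.6512 = 40.0 g/mol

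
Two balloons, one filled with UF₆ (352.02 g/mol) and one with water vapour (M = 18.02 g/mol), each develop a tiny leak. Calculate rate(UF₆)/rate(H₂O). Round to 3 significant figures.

Since effusion rate ∝ 1/√M, rate_UF₆/rate_H₂O = √(M_H₂O/M_UF₆) = √(18.02/352.02) = √0.05119 = 0.226.

0.226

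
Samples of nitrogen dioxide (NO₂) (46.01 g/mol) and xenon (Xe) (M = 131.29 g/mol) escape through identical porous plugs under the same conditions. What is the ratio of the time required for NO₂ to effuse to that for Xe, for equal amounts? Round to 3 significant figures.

0.592

Using Graham's law: t_NO₂/t_Xe = √(M_NO₂/M_Xe) = √(46.01/131.29) = √0.3504 = 0.592.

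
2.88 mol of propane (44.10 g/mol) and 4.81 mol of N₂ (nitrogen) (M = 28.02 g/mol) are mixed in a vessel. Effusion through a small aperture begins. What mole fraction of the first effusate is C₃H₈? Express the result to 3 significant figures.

Rate_i ∝ x_i/√M_i (Graham's law weighted by mole fraction), so the effusate composition follows n_i/√M_i.
Mole fraction of C₃H₈ in the effusate = (n_C₃H₈/√M_C₃H₈) / (n_C₃H₈/√M_C₃H₈ + n_N₂/√M_N₂)
= (2.88/√44.10) / (2.88/√44.10 + 4.81/√28.02) = 0.4337/(0.4337 + 0.9087) = 0.323.

0.323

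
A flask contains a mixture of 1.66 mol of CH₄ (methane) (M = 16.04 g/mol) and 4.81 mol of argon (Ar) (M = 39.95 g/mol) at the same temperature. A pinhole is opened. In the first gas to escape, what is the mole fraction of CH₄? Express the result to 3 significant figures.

Rate_i ∝ x_i/√M_i (Graham's law weighted by mole fraction), so the effusate composition follows n_i/√M_i.
x_CH₄(eff) = (n_CH₄/√M_CH₄) / (n_CH₄/√M_CH₄ + n_Ar/√M_Ar)
= (1.66/√16.04) / (1.66/√16.04 + 4.81/√39.95) = 0.4145/(0.4145 + 0.7610) = 0.353.

0.353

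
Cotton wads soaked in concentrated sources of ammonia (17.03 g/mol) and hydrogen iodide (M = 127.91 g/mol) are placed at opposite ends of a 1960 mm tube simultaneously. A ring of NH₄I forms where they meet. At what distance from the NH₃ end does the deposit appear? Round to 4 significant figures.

1436 mm

The fronts meet when d_NH₃ + d_HI = L with d_NH₃/d_HI = √(M_HI/M_NH₃) (Graham's law). Here √(M_HI/M_NH₃) = √(127.91/17.03) = 2.741.
With d_NH₃ + d_HI = 1960 mm, d_HI = 1960/(1 + 2.741) = 524.0 mm.
d_NH₃ = 1960 − 524.0 = 1436 mm.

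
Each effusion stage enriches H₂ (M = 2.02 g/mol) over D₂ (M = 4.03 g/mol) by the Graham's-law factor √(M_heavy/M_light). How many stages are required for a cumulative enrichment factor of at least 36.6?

11

With α = √(4.03/2.02) per stage, ln α = ½ ln(1.99505) = 0.3453.
Need α^N ≥ 36.6 ⇒ N ≥ ln(36.6) / ln α = 3.600 / 0.3453 = 10.42.
So at least 11 stages are needed.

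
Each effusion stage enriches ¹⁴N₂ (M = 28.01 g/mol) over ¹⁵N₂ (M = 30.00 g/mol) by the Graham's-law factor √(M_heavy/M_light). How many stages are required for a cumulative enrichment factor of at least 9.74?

67

With α = √(30.00/28.01) per stage, ln α = ½ ln(1.07105) = 0.03432.
Need α^N ≥ 9.74 ⇒ N ≥ ln(9.74) / ln α = 2.276 / 0.03432 = 66.33.
Rounding up, N = 67 stages.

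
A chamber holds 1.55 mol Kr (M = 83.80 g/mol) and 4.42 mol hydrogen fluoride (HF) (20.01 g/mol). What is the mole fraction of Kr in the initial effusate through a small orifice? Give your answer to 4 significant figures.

Effusion rate of each component ∝ n_i/√M_i (partial pressure × 1/√M).
x_Kr(eff) = (n_Kr/√M_Kr) / (n_Kr/√M_Kr + n_HF/√M_HF)
= (1.55/√83.80) / (1.55/√83.80 + 4.42/√20.01) = 0.1693/(0.1693 + 0.9881) = 0.1463.

0.1463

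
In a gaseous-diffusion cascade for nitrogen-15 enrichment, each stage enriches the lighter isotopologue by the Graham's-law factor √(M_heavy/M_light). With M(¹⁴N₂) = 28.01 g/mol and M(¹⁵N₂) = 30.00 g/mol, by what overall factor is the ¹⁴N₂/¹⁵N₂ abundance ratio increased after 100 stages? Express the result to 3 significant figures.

30.9

Overall factor = α^100 with α = √(30.00/28.01), i.e. (30.00/28.01)^(100/2).
= 1.07105^50 = 30.9.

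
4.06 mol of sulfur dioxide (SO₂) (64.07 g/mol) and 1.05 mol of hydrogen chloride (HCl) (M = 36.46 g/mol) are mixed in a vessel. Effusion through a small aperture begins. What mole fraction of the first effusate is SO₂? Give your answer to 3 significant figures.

0.745

The effusion rate of species i is ∝ p_i/√M_i ∝ n_i/√M_i.
x_SO₂(eff) = (n_SO₂/√M_SO₂) / (n_SO₂/√M_SO₂ + n_HCl/√M_HCl)
= (4.06/√64.07) / (4.06/√64.07 + 1.05/√36.46) = 0.5072/(0.5072 + 0.1739) = 0.745.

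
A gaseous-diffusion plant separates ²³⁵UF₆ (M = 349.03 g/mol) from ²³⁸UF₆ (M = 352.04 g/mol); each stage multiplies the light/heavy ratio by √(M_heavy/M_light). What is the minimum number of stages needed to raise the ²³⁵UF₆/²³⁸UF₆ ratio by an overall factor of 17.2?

663

Per stage α = (352.04/349.03)^(1/2) = 1.00862^0.5, giving ln α = 0.004293.
Need α^N ≥ 17.2 ⇒ N ≥ ln(17.2) / ln α = 2.845 / 0.004293 = 662.61.
Rounding up, N = 663 stages.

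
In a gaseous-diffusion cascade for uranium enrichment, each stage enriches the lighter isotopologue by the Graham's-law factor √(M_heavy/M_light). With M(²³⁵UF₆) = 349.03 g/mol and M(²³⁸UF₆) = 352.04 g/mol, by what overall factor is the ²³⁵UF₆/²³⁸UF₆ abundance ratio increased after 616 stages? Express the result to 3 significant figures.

After 616 stages the ratio has grown by (√(352.04/349.03))^616 = (352.04/349.03)^(616/2).
= 1.00862^308 = 14.1.

14.1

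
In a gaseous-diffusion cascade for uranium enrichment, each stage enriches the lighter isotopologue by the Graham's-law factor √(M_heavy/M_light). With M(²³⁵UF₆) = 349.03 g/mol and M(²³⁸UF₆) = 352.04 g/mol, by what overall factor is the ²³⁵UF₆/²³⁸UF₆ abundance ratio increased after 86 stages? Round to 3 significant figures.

1.45

The single-stage factor is √(M_heavy/M_light), so 86 stages give [√(352.04/349.03)]^86 = (352.04/349.03)^(86/2).
= 1.00862^43 = 1.45.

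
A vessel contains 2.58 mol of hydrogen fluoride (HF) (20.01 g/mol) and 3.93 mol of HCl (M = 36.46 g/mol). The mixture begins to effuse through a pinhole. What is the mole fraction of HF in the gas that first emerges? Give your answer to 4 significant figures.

Each component's effusion rate ∝ (its partial pressure)·(1/√M) ∝ n_i/√M_i.
x_HF(eff) = (n_HF/√M_HF) / (n_HF/√M_HF + n_HCl/√M_HCl)
= (2.58/√20.01) / (2.58/√20.01 + 3.93/√36.46) = 0.5768/(0.5768 + 0.6509) = 0.4698.

0.4698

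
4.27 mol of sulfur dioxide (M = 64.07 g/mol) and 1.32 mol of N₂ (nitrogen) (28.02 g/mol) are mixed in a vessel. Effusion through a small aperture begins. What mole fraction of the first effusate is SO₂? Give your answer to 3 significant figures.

0.681

Rate_i ∝ x_i/√M_i (Graham's law weighted by mole fraction), so the effusate composition follows n_i/√M_i.
So x_SO₂ in the escaping gas = (n_SO₂/√M_SO₂) / Σ(n_i/√M_i)
= (4.27/√64.07) / (4.27/√64.07 + 1.32/√28.02) = 0.5335/(0.5335 + 0.2494) = 0.681.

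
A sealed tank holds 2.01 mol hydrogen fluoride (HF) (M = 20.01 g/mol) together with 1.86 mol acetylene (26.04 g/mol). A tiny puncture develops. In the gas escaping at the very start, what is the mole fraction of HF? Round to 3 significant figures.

0.552

Each component's effusion rate ∝ (its partial pressure)·(1/√M) ∝ n_i/√M_i.
x_HF(eff) = (n_HF/√M_HF) / (n_HF/√M_HF + n_C₂H₂/√M_C₂H₂)
= (2.01/√20.01) / (2.01/√20.01 + 1.86/√26.04) = 0.4493/(0.4493 + 0.3645) = 0.552.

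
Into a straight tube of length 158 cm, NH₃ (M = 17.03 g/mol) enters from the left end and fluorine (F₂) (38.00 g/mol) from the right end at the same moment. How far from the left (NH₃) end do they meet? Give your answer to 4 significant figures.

Distances travelled in equal time are proportional to diffusion rates, so d_NH₃/d_F₂ = √(M_F₂/M_NH₃) = √(38.00/17.03) = 1.494.
With d_NH₃ + d_F₂ = 158 cm, d_F₂ = 158/(1 + 1.494) = 63.36 cm.
d_NH₃ = 158 − 63.36 = 94.64 cm.

94.64 cm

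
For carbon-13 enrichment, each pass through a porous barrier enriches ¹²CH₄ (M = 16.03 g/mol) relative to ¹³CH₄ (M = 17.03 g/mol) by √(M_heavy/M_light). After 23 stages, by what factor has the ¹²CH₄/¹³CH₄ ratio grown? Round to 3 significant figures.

Overall factor = α^23 with α = √(17.03/16.03), i.e. (17.03/16.03)^(23/2).
= 1.06238^(23/2) = 2.01.

2.01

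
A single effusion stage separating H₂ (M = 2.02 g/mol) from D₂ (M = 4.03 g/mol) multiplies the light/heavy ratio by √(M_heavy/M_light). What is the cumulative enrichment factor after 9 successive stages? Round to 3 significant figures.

22.4

Each stage multiplies the ratio by α = √(4.03/2.02), so after 9 stages the overall factor is α^9 = (4.03/2.02)^(9/2).
= 1.99505^(9/2) = 22.4.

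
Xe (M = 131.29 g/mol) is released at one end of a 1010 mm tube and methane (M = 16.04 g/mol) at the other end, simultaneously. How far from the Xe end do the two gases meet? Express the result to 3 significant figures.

262 mm

Graham's law gives d_Xe/d_CH₄ = rate_Xe/rate_CH₄ = √(M_CH₄/M_Xe) = √(16.04/131.29) = 0.3495.
With d_Xe + d_CH₄ = 1010 mm, d_CH₄ = 1010/(1 + 0.3495) = 748.4 mm.
d_Xe = 1010 − 748.4 = 262 mm.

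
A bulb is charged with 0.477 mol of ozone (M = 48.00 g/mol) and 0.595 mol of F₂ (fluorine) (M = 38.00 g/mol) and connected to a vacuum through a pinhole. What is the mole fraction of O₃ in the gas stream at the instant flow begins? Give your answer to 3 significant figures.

0.416

Each component's effusion rate ∝ (its partial pressure)·(1/√M) ∝ n_i/√M_i.
x_O₃(eff) = (n_O₃/√M_O₃) / (n_O₃/√M_O₃ + n_F₂/√M_F₂)
= (0.477/√48.00) / (0.477/√48.00 + 0.595/√38.00) = 0.06885/(0.06885 + 0.09652) = 0.416.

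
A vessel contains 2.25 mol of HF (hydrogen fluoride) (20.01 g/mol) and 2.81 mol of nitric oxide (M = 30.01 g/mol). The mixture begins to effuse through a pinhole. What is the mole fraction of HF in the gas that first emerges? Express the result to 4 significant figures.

0.4951

The effusion rate of species i is ∝ p_i/√M_i ∝ n_i/√M_i.
x_HF(eff) = (n_HF/√M_HF) / (n_HF/√M_HF + n_NO/√M_NO)
= (2.25/√20.01) / (2.25/√20.01 + 2.81/√30.01) = 0.5030/(0.5030 + 0.5129) = 0.4951.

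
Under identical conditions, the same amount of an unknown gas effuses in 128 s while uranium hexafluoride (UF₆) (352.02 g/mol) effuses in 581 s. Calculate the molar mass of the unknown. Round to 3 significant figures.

17.1 g/mol

Graham's law gives t_X/t_UF₆ = √(M_X/M_UF₆).
128/581 = 0.2203 = √(M_X/352.02)
M_X = 352.02 × 0.2203² = 352.02 × 0.04854 = 17.1 g/mol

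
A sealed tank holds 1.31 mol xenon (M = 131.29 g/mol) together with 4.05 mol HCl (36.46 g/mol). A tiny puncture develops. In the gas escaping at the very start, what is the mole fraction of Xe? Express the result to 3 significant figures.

0.146

Rate_i ∝ x_i/√M_i (Graham's law weighted by mole fraction), so the effusate composition follows n_i/√M_i.
Mole fraction of Xe in the effusate = (n_Xe/√M_Xe) / (n_Xe/√M_Xe + n_HCl/√M_HCl)
= (1.31/√131.29) / (1.31/√131.29 + 4.05/√36.46) = 0.1143/(0.1143 + 0.6707) = 0.146.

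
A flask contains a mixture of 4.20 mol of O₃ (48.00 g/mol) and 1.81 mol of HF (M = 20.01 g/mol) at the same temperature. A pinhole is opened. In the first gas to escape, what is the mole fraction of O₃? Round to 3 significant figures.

0.600

Each component's effusion rate ∝ (its partial pressure)·(1/√M) ∝ n_i/√M_i.
So x_O₃ in the escaping gas = (n_O₃/√M_O₃) / Σ(n_i/√M_i)
= (4.20/√48.00) / (4.20/√48.00 + 1.81/√20.01) = 0.6062/(0.6062 + 0.4046) = 0.600.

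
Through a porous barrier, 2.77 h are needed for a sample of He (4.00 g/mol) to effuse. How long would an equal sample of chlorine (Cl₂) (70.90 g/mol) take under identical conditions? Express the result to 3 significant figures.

11.7 h

From Graham's law, t_Cl₂/t_He = √(M_Cl₂/M_He) = √(70.90/4.00) = √17.73 = 4.210.
So the time for Cl₂ is 2.77 × 4.210 = 11.7 h.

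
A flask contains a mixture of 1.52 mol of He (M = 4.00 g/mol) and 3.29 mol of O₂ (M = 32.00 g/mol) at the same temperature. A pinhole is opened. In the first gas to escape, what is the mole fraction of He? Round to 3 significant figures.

0.566

Effusion rate of each component ∝ n_i/√M_i (partial pressure × 1/√M).
So x_He in the escaping gas = (n_He/√M_He) / Σ(n_i/√M_i)
= (1.52/√4.00) / (1.52/√4.00 + 3.29/√32.00) = 0.7600/(0.7600 + 0.5816) = 0.566.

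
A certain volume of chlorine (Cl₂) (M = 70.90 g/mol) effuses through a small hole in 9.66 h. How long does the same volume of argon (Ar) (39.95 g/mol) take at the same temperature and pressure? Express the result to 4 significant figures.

Since effusion rate ∝ 1/√M, t_Ar/t_Cl₂ = √(M_Ar/M_Cl₂) = √(39.95/70.90) = √0.5635 = 0.7506.
So the time for Ar is 9.66 × 0.7506 = 7.251 h.

7.251 h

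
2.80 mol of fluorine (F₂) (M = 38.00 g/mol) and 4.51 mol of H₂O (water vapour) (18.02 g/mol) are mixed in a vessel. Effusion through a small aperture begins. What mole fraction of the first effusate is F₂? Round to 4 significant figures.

The effusion rate of species i is ∝ p_i/√M_i ∝ n_i/√M_i.
x_F₂(eff) = (n_F₂/√M_F₂) / (n_F₂/√M_F₂ + n_H₂O/√M_H₂O)
= (2.80/√38.00) / (2.80/√38.00 + 4.51/√18.02) = 0.4542/(0.4542 + 1.062) = 0.2995.

0.2995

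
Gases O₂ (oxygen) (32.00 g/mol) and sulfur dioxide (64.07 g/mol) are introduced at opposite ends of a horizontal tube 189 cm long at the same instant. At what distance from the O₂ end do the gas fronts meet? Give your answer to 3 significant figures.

Distances travelled in equal time are proportional to diffusion rates, so d_O₂/d_SO₂ = √(M_SO₂/M_O₂) = √(64.07/32.00) = 1.415.
With d_O₂ + d_SO₂ = 189 cm, d_SO₂ = 189/(1 + 1.415) = 78.26 cm.
d_O₂ = 189 − 78.26 = 111 cm.

111 cm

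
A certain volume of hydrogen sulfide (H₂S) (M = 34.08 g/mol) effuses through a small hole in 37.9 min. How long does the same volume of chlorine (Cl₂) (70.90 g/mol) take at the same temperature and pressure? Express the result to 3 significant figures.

Using Graham's law: t_Cl₂/t_H₂S = √(M_Cl₂/M_H₂S) = √(70.90/34.08) = √2.080 = 1.442.
So the time for Cl₂ is 37.9 × 1.442 = 54.7 min.

54.7 min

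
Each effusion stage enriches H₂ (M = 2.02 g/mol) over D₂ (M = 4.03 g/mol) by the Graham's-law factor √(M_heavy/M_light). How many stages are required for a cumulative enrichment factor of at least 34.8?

11

With α = √(4.03/2.02) per stage, ln α = ½ ln(1.99505) = 0.3453.
Need α^N ≥ 34.8 ⇒ N ≥ ln(34.8) / ln α = 3.550 / 0.3453 = 10.28.
Minimum whole number of stages: N = 11.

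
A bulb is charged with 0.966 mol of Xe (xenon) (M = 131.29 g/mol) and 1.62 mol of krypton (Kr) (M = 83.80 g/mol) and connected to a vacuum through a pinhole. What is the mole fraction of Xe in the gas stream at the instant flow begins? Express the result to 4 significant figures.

Rate_i ∝ x_i/√M_i (Graham's law weighted by mole fraction), so the effusate composition follows n_i/√M_i.
So x_Xe in the escaping gas = (n_Xe/√M_Xe) / Σ(n_i/√M_i)
= (0.966/√131.29) / (0.966/√131.29 + 1.62/√83.80) = 0.08431/(0.08431 + 0.1770) = 0.3227.

0.3227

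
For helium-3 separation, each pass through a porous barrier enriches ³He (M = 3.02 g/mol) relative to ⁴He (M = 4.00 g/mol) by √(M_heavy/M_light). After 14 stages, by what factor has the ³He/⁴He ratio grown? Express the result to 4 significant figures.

7.151

After 14 stages the ratio has grown by (√(4.00/3.02))^14 = (4.00/3.02)^(14/2).
= 1.32450^7 = 7.151.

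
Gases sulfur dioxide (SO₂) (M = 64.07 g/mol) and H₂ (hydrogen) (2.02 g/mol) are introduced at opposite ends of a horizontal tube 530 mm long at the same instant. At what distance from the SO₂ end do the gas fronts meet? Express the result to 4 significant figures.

79.92 mm

Distances travelled in equal time are proportional to diffusion rates, so d_SO₂/d_H₂ = √(M_H₂/M_SO₂) = √(2.02/64.07) = 0.1776.
With d_SO₂ + d_H₂ = 530 mm, d_H₂ = 530/(1 + 0.1776) = 450.1 mm.
d_SO₂ = 530 − 450.1 = 79.92 mm.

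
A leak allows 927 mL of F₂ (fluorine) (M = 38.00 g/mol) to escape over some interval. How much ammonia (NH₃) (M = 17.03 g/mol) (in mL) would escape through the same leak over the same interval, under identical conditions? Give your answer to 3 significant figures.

1380 mL

From Graham's law, rate_NH₃/rate_F₂ = √(M_F₂/M_NH₃) = √(38.00/17.03) = √2.231 = 1.494.
So the volume for NH₃ is 927 × 1.494 = 1380 mL.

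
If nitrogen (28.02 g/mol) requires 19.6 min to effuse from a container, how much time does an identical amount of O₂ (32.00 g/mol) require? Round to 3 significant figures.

20.9 min

By Graham's law, t_O₂/t_N₂ = √(M_O₂/M_N₂) = √(32.00/28.02) = √1.142 = 1.069.
So the time for O₂ is 19.6 × 1.069 = 20.9 min.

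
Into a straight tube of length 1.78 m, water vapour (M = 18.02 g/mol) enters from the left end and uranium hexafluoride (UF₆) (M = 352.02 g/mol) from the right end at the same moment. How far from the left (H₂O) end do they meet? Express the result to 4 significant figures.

In equal time, each gas travels a distance ∝ its rate ∝ 1/√M, so d_H₂O/d_UF₆ = √(M_UF₆/M_H₂O) = √(352.02/18.02) = 4.420.
With d_H₂O + d_UF₆ = 1.78 m, d_UF₆ = 1.78/(1 + 4.420) = 0.3284 m.
d_H₂O = 1.78 − 0.3284 = 1.452 m.

1.452 m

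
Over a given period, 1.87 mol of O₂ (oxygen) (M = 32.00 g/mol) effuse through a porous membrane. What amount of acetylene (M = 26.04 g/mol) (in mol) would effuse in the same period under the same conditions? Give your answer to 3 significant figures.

2.07 mol

From Graham's law, rate_C₂H₂/rate_O₂ = √(M_O₂/M_C₂H₂) = √(32.00/26.04) = √1.229 = 1.109.
So the amount for C₂H₂ is 1.87 × 1.109 = 2.07 mol.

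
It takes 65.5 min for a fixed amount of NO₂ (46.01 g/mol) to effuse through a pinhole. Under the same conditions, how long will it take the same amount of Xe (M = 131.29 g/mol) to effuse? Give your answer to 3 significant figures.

Graham's law gives t_Xe/t_NO₂ = √(M_Xe/M_NO₂) = √(131.29/46.01) = √2.854 = 1.689.
So the time for Xe is 65.5 × 1.689 = 111 min.

111 min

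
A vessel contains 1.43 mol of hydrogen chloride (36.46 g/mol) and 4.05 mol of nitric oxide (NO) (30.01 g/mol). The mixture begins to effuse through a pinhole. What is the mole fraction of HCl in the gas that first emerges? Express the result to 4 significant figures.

Each component's effusion rate ∝ (its partial pressure)·(1/√M) ∝ n_i/√M_i.
Mole fraction of HCl in the effusate = (n_HCl/√M_HCl) / (n_HCl/√M_HCl + n_NO/√M_NO)
= (1.43/√36.46) / (1.43/√36.46 + 4.05/√30.01) = 0.2368/(0.2368 + 0.7393) = 0.2426.

0.2426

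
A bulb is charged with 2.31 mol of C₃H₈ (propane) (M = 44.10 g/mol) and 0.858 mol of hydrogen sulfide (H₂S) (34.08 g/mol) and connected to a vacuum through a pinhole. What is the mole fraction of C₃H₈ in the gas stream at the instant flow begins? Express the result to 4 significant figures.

Rate_i ∝ x_i/√M_i (Graham's law weighted by mole fraction), so the effusate composition follows n_i/√M_i.
So x_C₃H₈ in the escaping gas = (n_C₃H₈/√M_C₃H₈) / Σ(n_i/√M_i)
= (2.31/√44.10) / (2.31/√44.10 + 0.858/√34.08) = 0.3479/(0.3479 + 0.1470) = 0.7030.

0.7030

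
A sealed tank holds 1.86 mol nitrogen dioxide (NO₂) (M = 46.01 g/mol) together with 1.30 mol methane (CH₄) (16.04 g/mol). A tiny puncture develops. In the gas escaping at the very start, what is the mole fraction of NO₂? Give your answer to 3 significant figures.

0.458

Rate_i ∝ x_i/√M_i (Graham's law weighted by mole fraction), so the effusate composition follows n_i/√M_i.
x_NO₂(eff) = (n_NO₂/√M_NO₂) / (n_NO₂/√M_NO₂ + n_CH₄/√M_CH₄)
= (1.86/√46.01) / (1.86/√46.01 + 1.30/√16.04) = 0.2742/(0.2742 + 0.3246) = 0.458.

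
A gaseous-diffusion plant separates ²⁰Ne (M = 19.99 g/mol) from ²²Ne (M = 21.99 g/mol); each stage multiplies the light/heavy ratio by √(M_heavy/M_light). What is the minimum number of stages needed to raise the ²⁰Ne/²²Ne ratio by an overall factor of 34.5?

75

Single-stage factor α = √(21.99/19.99), so ln α = ½ ln(1.10005) = 0.04768.
Need α^N ≥ 34.5 ⇒ N ≥ ln(34.5) / ln α = 3.541 / 0.04768 = 74.27.
Minimum whole number of stages: N = 75.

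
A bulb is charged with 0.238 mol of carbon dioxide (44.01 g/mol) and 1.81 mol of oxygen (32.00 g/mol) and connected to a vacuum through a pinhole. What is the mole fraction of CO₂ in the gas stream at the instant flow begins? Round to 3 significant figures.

0.101

Effusion rate of each component ∝ n_i/√M_i (partial pressure × 1/√M).
Mole fraction of CO₂ in the effusate = (n_CO₂/√M_CO₂) / (n_CO₂/√M_CO₂ + n_O₂/√M_O₂)
= (0.238/√44.01) / (0.238/√44.01 + 1.81/√32.00) = 0.03588/(0.03588 + 0.3200) = 0.101.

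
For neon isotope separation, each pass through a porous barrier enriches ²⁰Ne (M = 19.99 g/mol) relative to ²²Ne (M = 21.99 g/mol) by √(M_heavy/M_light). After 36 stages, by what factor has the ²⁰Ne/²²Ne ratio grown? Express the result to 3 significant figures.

Overall factor = α^36 with α = √(21.99/19.99), i.e. (21.99/19.99)^(36/2).
= 1.10005^18 = 5.56.

5.56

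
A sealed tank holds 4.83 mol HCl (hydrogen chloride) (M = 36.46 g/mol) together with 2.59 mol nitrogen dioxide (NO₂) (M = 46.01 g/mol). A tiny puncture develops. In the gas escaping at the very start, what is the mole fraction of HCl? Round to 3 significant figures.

0.677

Each component's effusion rate ∝ (its partial pressure)·(1/√M) ∝ n_i/√M_i.
So x_HCl in the escaping gas = (n_HCl/√M_HCl) / Σ(n_i/√M_i)
= (4.83/√36.46) / (4.83/√36.46 + 2.59/√46.01) = 0.7999/(0.7999 + 0.3818) = 0.677.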